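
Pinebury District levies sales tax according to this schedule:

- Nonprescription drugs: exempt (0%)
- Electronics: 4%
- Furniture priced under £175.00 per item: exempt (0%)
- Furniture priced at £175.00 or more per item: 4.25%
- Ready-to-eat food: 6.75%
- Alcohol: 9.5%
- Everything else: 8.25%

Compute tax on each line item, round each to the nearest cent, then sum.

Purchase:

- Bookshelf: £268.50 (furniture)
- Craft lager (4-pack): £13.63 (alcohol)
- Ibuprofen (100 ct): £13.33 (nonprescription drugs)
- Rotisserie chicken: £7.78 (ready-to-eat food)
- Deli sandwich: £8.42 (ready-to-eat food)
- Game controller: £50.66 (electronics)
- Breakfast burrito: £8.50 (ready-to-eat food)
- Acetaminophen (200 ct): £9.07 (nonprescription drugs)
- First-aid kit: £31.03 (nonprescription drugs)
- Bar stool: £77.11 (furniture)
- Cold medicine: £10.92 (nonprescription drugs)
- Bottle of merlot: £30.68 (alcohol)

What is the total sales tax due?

Bookshelf £268.50: furniture, £175.00 or more → 4.25% → £11.41
Craft lager (4-pack) £13.63: alcohol → 9.5% → £1.29
Ibuprofen (100 ct) £13.33: nonprescription drugs → 0% → £0.00
Rotisserie chicken £7.78: ready-to-eat food → 6.75% → £0.53
Deli sandwich £8.42: ready-to-eat food → 6.75% → £0.57
Game controller £50.66: electronics → 4% → £2.03
Breakfast burrito £8.50: ready-to-eat food → 6.75% → £0.57
Acetaminophen (200 ct) £9.07: nonprescription drugs → 0% → £0.00
First-aid kit £31.03: nonprescription drugs → 0% → £0.00
Bar stool £77.11: furniture, under £175.00 → 0% → £0.00
Cold medicine £10.92: nonprescription drugs → 0% → £0.00
Bottle of merlot £30.68: alcohol → 9.5% → £2.91
Total tax = £11.41 + £1.29 + £0.53 + £0.57 + £2.03 + £0.57 + £2.91 = £19.31

£19.31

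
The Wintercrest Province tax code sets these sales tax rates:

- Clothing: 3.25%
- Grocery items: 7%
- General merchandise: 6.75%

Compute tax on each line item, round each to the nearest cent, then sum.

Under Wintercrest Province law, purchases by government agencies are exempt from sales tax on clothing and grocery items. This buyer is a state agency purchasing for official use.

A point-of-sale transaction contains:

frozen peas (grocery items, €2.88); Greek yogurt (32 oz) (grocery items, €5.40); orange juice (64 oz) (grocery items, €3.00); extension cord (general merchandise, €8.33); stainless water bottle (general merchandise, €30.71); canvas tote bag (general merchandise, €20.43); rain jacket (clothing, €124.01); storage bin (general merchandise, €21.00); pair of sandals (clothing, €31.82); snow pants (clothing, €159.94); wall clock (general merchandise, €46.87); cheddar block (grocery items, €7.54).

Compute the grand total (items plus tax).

€470.52

Frozen peas €2.88: grocery items, buyer-exempt → 0% → €0.00
Greek yogurt (32 oz) €5.40: grocery items, buyer-exempt → 0% → €0.00
Orange juice (64 oz) €3.00: grocery items, buyer-exempt → 0% → €0.00
Extension cord €8.33: general merchandise → 6.75% → €0.56
Stainless water bottle €30.71: general merchandise → 6.75% → €2.07
Canvas tote bag €20.43: general merchandise → 6.75% → €1.38
Rain jacket €124.01: clothing, buyer-exempt → 0% → €0.00
Storage bin €21.00: general merchandise → 6.75% → €1.42
Pair of sandals €31.82: clothing, buyer-exempt → 0% → €0.00
Snow pants €159.94: clothing, buyer-exempt → 0% → €0.00
Wall clock €46.87: general merchandise → 6.75% → €3.16
Cheddar block €7.54: grocery items, buyer-exempt → 0% → €0.00
Subtotal = €461.93; tax = €8.59; total due = €470.52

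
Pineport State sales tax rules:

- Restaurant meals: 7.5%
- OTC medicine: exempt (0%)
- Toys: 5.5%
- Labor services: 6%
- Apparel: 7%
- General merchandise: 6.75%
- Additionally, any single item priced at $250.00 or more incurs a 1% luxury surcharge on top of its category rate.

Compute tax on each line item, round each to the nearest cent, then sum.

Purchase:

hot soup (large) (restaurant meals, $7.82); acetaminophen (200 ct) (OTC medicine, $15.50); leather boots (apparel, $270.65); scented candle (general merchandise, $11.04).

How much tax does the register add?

Hot soup (large) $7.82: restaurant meals → 7.5% → $0.59
Acetaminophen (200 ct) $15.50: OTC medicine → 0% → $0.00
Leather boots $270.65: apparel → 7% + 1% surcharge = 8% → $21.65
Scented candle $11.04: general merchandise → 6.75% → $0.75
Total tax = $0.59 + $21.65 + $0.75 = $22.99

$22.99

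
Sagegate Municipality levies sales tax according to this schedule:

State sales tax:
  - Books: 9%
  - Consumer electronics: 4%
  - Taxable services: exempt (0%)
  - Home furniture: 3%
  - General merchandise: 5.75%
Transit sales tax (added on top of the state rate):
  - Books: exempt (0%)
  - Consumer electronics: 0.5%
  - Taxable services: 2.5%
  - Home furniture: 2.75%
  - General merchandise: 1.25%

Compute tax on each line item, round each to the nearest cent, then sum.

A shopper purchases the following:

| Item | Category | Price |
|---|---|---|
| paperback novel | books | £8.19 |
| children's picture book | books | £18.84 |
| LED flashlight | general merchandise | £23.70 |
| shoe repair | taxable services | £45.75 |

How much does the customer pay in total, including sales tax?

Paperback novel £8.19: books → 9% + 0% transit = 9% → £0.74
Children's picture book £18.84: books → 9% + 0% transit = 9% → £1.70
LED flashlight £23.70: general merchandise → 5.75% + 1.25% transit = 7% → £1.66
Shoe repair £45.75: taxable services → 0% + 2.5% transit = 2.5% → £1.14
Subtotal = £96.48; tax = £5.24; total due = £101.72

£101.72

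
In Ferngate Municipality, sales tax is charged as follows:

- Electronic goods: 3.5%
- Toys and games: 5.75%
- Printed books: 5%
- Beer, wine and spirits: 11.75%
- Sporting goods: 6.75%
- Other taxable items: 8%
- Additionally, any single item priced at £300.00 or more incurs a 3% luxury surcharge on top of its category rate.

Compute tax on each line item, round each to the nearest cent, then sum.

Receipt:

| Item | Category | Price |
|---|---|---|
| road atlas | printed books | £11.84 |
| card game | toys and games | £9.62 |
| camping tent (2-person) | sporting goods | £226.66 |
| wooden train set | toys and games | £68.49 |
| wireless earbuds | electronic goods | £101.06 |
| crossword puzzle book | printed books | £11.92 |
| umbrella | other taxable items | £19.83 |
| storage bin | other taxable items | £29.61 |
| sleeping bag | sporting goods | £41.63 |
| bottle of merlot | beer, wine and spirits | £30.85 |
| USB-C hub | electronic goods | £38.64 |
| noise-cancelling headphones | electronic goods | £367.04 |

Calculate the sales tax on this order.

£60.12

Road atlas £11.84: printed books → 5% → £0.59
Card game £9.62: toys and games → 5.75% → £0.55
Camping tent (2-person) £226.66: sporting goods → 6.75% → £15.30
Wooden train set £68.49: toys and games → 5.75% → £3.94
Wireless earbuds £101.06: electronic goods → 3.5% → £3.54
Crossword puzzle book £11.92: printed books → 5% → £0.60
Umbrella £19.83: other taxable items → 8% → £1.59
Storage bin £29.61: other taxable items → 8% → £2.37
Sleeping bag £41.63: sporting goods → 6.75% → £2.81
Bottle of merlot £30.85: beer, wine and spirits → 11.75% → £3.62
USB-C hub £38.64: electronic goods → 3.5% → £1.35
Noise-cancelling headphones £367.04: electronic goods → 3.5% + 3% surcharge = 6.5% → £23.86
Total tax = £0.59 + £0.55 + £15.30 + £3.94 + £3.54 + £0.60 + £1.59 + £2.37 + £2.81 + £3.62 + £1.35 + £23.86 = £60.12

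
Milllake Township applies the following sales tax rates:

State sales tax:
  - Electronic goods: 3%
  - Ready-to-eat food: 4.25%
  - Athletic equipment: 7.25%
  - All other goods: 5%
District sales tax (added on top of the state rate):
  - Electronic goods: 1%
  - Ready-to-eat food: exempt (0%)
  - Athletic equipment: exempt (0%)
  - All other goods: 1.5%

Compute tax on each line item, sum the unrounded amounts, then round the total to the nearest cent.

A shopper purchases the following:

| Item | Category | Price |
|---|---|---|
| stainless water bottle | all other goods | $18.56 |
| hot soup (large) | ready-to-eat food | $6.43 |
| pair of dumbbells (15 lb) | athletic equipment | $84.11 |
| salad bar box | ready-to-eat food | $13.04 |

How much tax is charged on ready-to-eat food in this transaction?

Hot soup (large) $6.43: ready-to-eat food → 4.25% + 0% district = 4.25% → $0.273275
Salad bar box $13.04: ready-to-eat food → 4.25% + 0% district = 4.25% → $0.5542
Tax on ready-to-eat food: unrounded sum = $0.827475 → $0.83

$0.83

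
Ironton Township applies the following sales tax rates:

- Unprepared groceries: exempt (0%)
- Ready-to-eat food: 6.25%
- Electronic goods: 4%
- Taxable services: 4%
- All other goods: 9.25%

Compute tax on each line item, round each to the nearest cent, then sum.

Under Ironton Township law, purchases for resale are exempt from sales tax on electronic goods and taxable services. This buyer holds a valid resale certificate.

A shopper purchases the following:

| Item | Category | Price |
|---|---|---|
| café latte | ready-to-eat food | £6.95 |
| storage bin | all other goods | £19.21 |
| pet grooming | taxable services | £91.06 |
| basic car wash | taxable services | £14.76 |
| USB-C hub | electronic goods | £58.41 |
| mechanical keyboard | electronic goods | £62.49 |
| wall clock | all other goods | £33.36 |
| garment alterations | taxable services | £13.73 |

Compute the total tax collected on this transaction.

Café latte £6.95: ready-to-eat food → 6.25% → £0.43
Storage bin £19.21: all other goods → 9.25% → £1.78
Pet grooming £91.06: taxable services, buyer-exempt → 0% → £0.00
Basic car wash £14.76: taxable services, buyer-exempt → 0% → £0.00
USB-C hub £58.41: electronic goods, buyer-exempt → 0% → £0.00
Mechanical keyboard £62.49: electronic goods, buyer-exempt → 0% → £0.00
Wall clock £33.36: all other goods → 9.25% → £3.09
Garment alterations £13.73: taxable services, buyer-exempt → 0% → £0.00
Total tax = £0.43 + £1.78 + £3.09 = £5.30

£5.30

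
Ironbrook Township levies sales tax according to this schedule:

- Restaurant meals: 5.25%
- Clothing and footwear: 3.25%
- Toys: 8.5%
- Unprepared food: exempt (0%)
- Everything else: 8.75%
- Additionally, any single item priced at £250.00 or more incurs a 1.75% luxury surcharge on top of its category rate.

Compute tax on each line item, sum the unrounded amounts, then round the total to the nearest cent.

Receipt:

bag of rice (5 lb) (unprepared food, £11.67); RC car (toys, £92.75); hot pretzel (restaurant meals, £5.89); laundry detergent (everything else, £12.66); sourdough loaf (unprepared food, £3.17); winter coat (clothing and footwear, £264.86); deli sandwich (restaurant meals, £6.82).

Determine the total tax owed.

Bag of rice (5 lb) £11.67: unprepared food → 0% → £0.00
RC car £92.75: toys → 8.5% → £7.88375
Hot pretzel £5.89: restaurant meals → 5.25% → £0.309225
Laundry detergent £12.66: everything else → 8.75% → £1.10775
Sourdough loaf £3.17: unprepared food → 0% → £0.00
Winter coat £264.86: clothing and footwear → 3.25% + 1.75% surcharge = 5% → £13.243
Deli sandwich £6.82: restaurant meals → 5.25% → £0.35805
Unrounded tax sum = £22.901775 → £22.90

£22.90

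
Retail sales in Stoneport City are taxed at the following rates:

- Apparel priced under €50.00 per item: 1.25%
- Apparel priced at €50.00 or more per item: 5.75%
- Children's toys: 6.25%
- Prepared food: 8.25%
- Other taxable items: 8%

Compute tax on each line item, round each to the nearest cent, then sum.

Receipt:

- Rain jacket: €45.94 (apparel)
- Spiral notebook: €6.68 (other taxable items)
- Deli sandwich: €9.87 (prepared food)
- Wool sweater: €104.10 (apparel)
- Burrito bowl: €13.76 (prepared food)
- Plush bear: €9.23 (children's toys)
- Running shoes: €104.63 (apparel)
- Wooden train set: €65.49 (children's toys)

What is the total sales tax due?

€19.73

Rain jacket €45.94: apparel, under €50.00 → 1.25% → €0.57
Spiral notebook €6.68: other taxable items → 8% → €0.53
Deli sandwich €9.87: prepared food → 8.25% → €0.81
Wool sweater €104.10: apparel, €50.00 or more → 5.75% → €5.99
Burrito bowl €13.76: prepared food → 8.25% → €1.14
Plush bear €9.23: children's toys → 6.25% → €0.58
Running shoes €104.63: apparel, €50.00 or more → 5.75% → €6.02
Wooden train set €65.49: children's toys → 6.25% → €4.09
Total tax = €0.57 + €0.53 + €0.81 + €5.99 + €1.14 + €0.58 + €6.02 + €4.09 = €19.73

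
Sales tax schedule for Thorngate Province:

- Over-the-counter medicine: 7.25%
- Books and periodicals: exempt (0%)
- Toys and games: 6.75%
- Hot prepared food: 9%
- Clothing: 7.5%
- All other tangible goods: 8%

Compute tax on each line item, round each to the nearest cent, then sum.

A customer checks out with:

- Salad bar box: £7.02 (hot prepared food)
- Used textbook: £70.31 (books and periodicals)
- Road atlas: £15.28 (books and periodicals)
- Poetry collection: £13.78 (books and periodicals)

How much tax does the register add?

£0.63

Salad bar box £7.02: hot prepared food → 9% → £0.63
Used textbook £70.31: books and periodicals → 0% → £0.00
Road atlas £15.28: books and periodicals → 0% → £0.00
Poetry collection £13.78: books and periodicals → 0% → £0.00
Total tax = £0.63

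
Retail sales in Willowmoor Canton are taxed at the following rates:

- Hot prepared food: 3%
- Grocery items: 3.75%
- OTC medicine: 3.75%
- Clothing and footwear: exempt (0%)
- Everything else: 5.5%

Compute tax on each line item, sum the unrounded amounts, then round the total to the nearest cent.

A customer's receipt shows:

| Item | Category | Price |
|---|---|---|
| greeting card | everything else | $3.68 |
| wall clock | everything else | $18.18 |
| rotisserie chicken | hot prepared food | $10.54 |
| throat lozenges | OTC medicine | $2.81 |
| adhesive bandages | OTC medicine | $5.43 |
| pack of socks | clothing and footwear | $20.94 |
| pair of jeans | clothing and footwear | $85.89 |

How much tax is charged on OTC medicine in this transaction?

Throat lozenges $2.81: OTC medicine → 3.75% → $0.105375
Adhesive bandages $5.43: OTC medicine → 3.75% → $0.203625
Tax on OTC medicine: unrounded sum = $0.309 → $0.31

$0.31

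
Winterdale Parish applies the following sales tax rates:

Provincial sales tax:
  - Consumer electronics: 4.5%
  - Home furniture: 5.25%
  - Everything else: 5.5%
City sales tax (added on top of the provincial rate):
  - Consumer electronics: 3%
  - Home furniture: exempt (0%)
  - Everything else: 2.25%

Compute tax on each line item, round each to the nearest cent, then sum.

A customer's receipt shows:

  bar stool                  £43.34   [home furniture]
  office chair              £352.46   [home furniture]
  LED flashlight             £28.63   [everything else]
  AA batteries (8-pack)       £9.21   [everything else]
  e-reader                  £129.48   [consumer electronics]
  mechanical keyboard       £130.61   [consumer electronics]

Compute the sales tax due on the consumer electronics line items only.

£19.51

E-reader £129.48: consumer electronics → 4.5% + 3% city = 7.5% → £9.71
Mechanical keyboard £130.61: consumer electronics → 4.5% + 3% city = 7.5% → £9.80
Tax on consumer electronics = £9.71 + £9.80 = £19.51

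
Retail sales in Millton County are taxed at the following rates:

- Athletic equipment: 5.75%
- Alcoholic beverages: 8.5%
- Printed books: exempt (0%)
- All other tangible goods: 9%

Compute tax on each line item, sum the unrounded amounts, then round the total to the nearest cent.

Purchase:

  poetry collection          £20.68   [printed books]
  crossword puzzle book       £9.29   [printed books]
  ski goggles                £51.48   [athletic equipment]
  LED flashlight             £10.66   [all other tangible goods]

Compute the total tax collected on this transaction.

Poetry collection £20.68: printed books → 0% → £0.00
Crossword puzzle book £9.29: printed books → 0% → £0.00
Ski goggles £51.48: athletic equipment → 5.75% → £2.9601
LED flashlight £10.66: all other tangible goods → 9% → £0.9594
Unrounded tax sum = £3.9195 → £3.92

£3.92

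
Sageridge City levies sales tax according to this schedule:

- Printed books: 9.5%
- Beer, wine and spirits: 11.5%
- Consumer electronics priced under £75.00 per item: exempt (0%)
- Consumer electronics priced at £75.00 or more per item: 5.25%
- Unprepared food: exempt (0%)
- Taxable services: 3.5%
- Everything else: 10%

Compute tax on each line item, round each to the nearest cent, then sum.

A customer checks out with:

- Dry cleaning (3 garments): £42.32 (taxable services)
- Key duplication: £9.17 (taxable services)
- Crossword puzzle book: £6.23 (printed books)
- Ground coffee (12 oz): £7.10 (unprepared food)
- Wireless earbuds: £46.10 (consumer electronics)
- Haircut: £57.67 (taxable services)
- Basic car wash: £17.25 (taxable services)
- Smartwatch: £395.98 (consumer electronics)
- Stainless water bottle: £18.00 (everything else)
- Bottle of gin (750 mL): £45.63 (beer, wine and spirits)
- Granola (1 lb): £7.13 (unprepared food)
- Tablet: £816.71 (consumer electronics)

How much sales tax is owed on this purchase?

Dry cleaning (3 garments) £42.32: taxable services → 3.5% → £1.48
Key duplication £9.17: taxable services → 3.5% → £0.32
Crossword puzzle book £6.23: printed books → 9.5% → £0.59
Ground coffee (12 oz) £7.10: unprepared food → 0% → £0.00
Wireless earbuds £46.10: consumer electronics, under £75.00 → 0% → £0.00
Haircut £57.67: taxable services → 3.5% → £2.02
Basic car wash £17.25: taxable services → 3.5% → £0.60
Smartwatch £395.98: consumer electronics, £75.00 or more → 5.25% → £20.79
Stainless water bottle £18.00: everything else → 10% → £1.80
Bottle of gin (750 mL) £45.63: beer, wine and spirits → 11.5% → £5.25
Granola (1 lb) £7.13: unprepared food → 0% → £0.00
Tablet £816.71: consumer electronics, £75.00 or more → 5.25% → £42.88
Total tax = £1.48 + £0.32 + £0.59 + £2.02 + £0.60 + £20.79 + £1.80 + £5.25 + £42.88 = £75.73

£75.73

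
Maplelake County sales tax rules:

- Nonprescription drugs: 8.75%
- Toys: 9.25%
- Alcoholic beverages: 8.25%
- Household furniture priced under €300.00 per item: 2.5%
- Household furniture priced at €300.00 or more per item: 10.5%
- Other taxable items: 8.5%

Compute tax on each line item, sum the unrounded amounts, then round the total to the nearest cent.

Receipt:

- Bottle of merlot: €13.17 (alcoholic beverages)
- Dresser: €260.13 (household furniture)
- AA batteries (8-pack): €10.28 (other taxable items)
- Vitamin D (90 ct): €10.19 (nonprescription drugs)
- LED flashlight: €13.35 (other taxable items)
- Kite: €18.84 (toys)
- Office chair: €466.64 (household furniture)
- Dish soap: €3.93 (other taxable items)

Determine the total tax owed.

Bottle of merlot €13.17: alcoholic beverages → 8.25% → €1.086525
Dresser €260.13: household furniture, under €300.00 → 2.5% → €6.50325
AA batteries (8-pack) €10.28: other taxable items → 8.5% → €0.8738
Vitamin D (90 ct) €10.19: nonprescription drugs → 8.75% → €0.891625
LED flashlight €13.35: other taxable items → 8.5% → €1.13475
Kite €18.84: toys → 9.25% → €1.7427
Office chair €466.64: household furniture, €300.00 or more → 10.5% → €48.9972
Dish soap €3.93: other taxable items → 8.5% → €0.33405
Unrounded tax sum = €61.5639 → €61.56

€61.56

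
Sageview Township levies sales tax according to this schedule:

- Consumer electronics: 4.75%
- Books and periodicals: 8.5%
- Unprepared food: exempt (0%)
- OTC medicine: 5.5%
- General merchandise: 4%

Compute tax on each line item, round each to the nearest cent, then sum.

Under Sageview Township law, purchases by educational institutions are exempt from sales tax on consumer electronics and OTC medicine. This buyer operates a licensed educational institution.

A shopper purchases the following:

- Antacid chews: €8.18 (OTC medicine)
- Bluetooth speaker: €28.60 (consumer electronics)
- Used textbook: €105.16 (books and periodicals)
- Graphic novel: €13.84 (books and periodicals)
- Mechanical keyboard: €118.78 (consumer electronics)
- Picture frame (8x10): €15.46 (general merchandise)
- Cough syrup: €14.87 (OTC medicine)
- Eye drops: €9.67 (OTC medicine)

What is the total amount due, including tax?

Antacid chews €8.18: OTC medicine, buyer-exempt → 0% → €0.00
Bluetooth speaker €28.60: consumer electronics, buyer-exempt → 0% → €0.00
Used textbook €105.16: books and periodicals → 8.5% → €8.94
Graphic novel €13.84: books and periodicals → 8.5% → €1.18
Mechanical keyboard €118.78: consumer electronics, buyer-exempt → 0% → €0.00
Picture frame (8x10) €15.46: general merchandise → 4% → €0.62
Cough syrup €14.87: OTC medicine, buyer-exempt → 0% → €0.00
Eye drops €9.67: OTC medicine, buyer-exempt → 0% → €0.00
Subtotal = €314.56; tax = €10.74; total due = €325.30

€325.30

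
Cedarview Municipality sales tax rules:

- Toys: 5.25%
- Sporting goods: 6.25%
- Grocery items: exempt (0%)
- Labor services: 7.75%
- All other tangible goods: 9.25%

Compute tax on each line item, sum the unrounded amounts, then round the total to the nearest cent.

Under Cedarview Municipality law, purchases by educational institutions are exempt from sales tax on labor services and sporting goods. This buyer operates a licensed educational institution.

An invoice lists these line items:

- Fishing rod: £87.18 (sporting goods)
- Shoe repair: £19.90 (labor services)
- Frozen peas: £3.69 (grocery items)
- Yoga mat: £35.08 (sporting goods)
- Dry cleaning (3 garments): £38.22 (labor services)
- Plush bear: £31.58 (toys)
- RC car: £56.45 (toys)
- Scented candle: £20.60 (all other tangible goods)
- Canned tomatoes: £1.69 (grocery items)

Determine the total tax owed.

Fishing rod £87.18: sporting goods, buyer-exempt → 0% → £0.00
Shoe repair £19.90: labor services, buyer-exempt → 0% → £0.00
Frozen peas £3.69: grocery items → 0% → £0.00
Yoga mat £35.08: sporting goods, buyer-exempt → 0% → £0.00
Dry cleaning (3 garments) £38.22: labor services, buyer-exempt → 0% → £0.00
Plush bear £31.58: toys → 5.25% → £1.65795
RC car £56.45: toys → 5.25% → £2.963625
Scented candle £20.60: all other tangible goods → 9.25% → £1.9055
Canned tomatoes £1.69: grocery items → 0% → £0.00
Unrounded tax sum = £6.527075 → £6.53

£6.53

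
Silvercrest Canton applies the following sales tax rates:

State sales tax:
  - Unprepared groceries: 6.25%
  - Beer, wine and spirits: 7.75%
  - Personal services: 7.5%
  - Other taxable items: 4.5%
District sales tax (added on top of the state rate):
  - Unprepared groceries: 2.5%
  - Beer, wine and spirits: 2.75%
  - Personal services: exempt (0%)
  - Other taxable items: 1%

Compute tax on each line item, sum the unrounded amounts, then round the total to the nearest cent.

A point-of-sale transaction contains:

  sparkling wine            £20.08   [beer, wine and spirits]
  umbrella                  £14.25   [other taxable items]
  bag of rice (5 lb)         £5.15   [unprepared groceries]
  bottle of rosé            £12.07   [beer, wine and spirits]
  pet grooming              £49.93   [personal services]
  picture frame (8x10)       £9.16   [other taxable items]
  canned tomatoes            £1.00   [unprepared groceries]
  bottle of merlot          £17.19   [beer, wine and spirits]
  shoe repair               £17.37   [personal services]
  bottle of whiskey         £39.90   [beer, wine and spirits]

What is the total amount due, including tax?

Sparkling wine £20.08: beer, wine and spirits → 7.75% + 2.75% district = 10.5% → £2.1084
Umbrella £14.25: other taxable items → 4.5% + 1% district = 5.5% → £0.78375
Bag of rice (5 lb) £5.15: unprepared groceries → 6.25% + 2.5% district = 8.75% → £0.450625
Bottle of rosé £12.07: beer, wine and spirits → 7.75% + 2.75% district = 10.5% → £1.26735
Pet grooming £49.93: personal services → 7.5% + 0% district = 7.5% → £3.74475
Picture frame (8x10) £9.16: other taxable items → 4.5% + 1% district = 5.5% → £0.5038
Canned tomatoes £1.00: unprepared groceries → 6.25% + 2.5% district = 8.75% → £0.0875
Bottle of merlot £17.19: beer, wine and spirits → 7.75% + 2.75% district = 10.5% → £1.80495
Shoe repair £17.37: personal services → 7.5% + 0% district = 7.5% → £1.30275
Bottle of whiskey £39.90: beer, wine and spirits → 7.75% + 2.75% district = 10.5% → £4.1895
Subtotal = £186.10; unrounded tax = £16.243375 → £16.24; total due = £202.34

£202.34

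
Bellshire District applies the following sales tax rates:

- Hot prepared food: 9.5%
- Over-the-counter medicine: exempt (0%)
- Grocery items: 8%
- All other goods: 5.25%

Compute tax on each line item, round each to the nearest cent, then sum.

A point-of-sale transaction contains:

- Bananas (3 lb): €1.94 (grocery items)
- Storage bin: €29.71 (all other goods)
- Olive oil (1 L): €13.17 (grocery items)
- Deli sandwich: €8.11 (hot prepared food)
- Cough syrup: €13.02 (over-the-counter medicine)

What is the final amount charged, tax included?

Bananas (3 lb) €1.94: grocery items → 8% → €0.16
Storage bin €29.71: all other goods → 5.25% → €1.56
Olive oil (1 L) €13.17: grocery items → 8% → €1.05
Deli sandwich €8.11: hot prepared food → 9.5% → €0.77
Cough syrup €13.02: over-the-counter medicine → 0% → €0.00
Subtotal = €65.95; tax = €3.54; total due = €69.49

€69.49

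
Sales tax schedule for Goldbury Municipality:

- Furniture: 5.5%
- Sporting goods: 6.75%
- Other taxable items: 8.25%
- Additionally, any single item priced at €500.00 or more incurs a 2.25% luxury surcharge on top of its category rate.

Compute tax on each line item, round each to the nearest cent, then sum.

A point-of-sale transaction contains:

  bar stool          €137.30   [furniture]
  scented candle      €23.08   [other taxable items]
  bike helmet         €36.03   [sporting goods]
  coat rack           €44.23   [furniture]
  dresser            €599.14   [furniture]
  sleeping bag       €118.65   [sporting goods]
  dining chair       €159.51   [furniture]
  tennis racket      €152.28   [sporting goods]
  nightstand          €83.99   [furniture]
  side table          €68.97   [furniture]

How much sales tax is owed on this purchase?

€96.21

Bar stool €137.30: furniture → 5.5% → €7.55
Scented candle €23.08: other taxable items → 8.25% → €1.90
Bike helmet €36.03: sporting goods → 6.75% → €2.43
Coat rack €44.23: furniture → 5.5% → €2.43
Dresser €599.14: furniture → 5.5% + 2.25% surcharge = 7.75% → €46.43
Sleeping bag €118.65: sporting goods → 6.75% → €8.01
Dining chair €159.51: furniture → 5.5% → €8.77
Tennis racket €152.28: sporting goods → 6.75% → €10.28
Nightstand €83.99: furniture → 5.5% → €4.62
Side table €68.97: furniture → 5.5% → €3.79
Total tax = €7.55 + €1.90 + €2.43 + €2.43 + €46.43 + €8.01 + €8.77 + €10.28 + €4.62 + €3.79 = €96.21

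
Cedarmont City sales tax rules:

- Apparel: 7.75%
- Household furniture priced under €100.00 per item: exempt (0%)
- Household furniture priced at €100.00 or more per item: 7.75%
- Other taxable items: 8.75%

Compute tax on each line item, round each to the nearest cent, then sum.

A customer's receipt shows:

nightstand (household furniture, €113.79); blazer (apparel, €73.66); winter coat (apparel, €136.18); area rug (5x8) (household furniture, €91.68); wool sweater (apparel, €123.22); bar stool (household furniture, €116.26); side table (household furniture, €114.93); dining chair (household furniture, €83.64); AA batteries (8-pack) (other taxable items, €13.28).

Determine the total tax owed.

Nightstand €113.79: household furniture, €100.00 or more → 7.75% → €8.82
Blazer €73.66: apparel → 7.75% → €5.71
Winter coat €136.18: apparel → 7.75% → €10.55
Area rug (5x8) €91.68: household furniture, under €100.00 → 0% → €0.00
Wool sweater €123.22: apparel → 7.75% → €9.55
Bar stool €116.26: household furniture, €100.00 or more → 7.75% → €9.01
Side table €114.93: household furniture, €100.00 or more → 7.75% → €8.91
Dining chair €83.64: household furniture, under €100.00 → 0% → €0.00
AA batteries (8-pack) €13.28: other taxable items → 8.75% → €1.16
Total tax = €8.82 + €5.71 + €10.55 + €9.55 + €9.01 + €8.91 + €1.16 = €53.71

€53.71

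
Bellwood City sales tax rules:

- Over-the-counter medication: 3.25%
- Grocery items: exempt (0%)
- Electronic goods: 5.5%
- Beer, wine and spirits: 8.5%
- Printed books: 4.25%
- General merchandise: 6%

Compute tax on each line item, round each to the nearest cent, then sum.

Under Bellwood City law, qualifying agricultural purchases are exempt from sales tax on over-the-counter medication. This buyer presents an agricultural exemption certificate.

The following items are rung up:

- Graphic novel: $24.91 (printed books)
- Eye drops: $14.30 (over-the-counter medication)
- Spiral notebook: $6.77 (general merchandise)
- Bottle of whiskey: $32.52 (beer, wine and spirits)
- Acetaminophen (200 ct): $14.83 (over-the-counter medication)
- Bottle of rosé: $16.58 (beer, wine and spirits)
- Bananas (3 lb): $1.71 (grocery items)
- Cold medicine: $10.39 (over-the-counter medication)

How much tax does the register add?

Graphic novel $24.91: printed books → 4.25% → $1.06
Eye drops $14.30: over-the-counter medication, buyer-exempt → 0% → $0.00
Spiral notebook $6.77: general merchandise → 6% → $0.41
Bottle of whiskey $32.52: beer, wine and spirits → 8.5% → $2.76
Acetaminophen (200 ct) $14.83: over-the-counter medication, buyer-exempt → 0% → $0.00
Bottle of rosé $16.58: beer, wine and spirits → 8.5% → $1.41
Bananas (3 lb) $1.71: grocery items → 0% → $0.00
Cold medicine $10.39: over-the-counter medication, buyer-exempt → 0% → $0.00
Total tax = $1.06 + $0.41 + $2.76 + $1.41 = $5.64

$5.64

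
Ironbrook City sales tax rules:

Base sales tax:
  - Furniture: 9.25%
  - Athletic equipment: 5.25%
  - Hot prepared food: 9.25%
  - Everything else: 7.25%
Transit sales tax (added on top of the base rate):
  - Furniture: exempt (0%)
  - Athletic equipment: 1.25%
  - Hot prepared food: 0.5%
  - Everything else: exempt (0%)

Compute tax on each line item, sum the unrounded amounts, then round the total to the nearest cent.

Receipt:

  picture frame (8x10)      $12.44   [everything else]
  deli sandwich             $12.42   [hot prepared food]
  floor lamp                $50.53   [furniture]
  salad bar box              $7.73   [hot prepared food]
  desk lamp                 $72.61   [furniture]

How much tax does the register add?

Picture frame (8x10) $12.44: everything else → 7.25% + 0% transit = 7.25% → $0.9019
Deli sandwich $12.42: hot prepared food → 9.25% + 0.5% transit = 9.75% → $1.21095
Floor lamp $50.53: furniture → 9.25% + 0% transit = 9.25% → $4.674025
Salad bar box $7.73: hot prepared food → 9.25% + 0.5% transit = 9.75% → $0.753675
Desk lamp $72.61: furniture → 9.25% + 0% transit = 9.25% → $6.716425
Unrounded tax sum = $14.256975 → $14.26

$14.26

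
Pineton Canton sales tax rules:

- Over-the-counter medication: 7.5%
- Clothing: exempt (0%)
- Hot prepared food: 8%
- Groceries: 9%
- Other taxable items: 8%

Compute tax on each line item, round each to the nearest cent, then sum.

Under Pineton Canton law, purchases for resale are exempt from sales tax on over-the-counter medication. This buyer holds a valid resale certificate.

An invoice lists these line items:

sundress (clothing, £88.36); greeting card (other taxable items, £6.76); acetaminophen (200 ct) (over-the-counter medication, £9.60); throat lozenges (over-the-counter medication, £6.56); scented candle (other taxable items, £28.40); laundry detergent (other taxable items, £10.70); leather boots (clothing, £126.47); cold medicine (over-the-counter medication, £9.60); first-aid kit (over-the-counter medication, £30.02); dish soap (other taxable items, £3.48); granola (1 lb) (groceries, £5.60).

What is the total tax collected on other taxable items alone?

Greeting card £6.76: other taxable items → 8% → £0.54
Scented candle £28.40: other taxable items → 8% → £2.27
Laundry detergent £10.70: other taxable items → 8% → £0.86
Dish soap £3.48: other taxable items → 8% → £0.28
Tax on other taxable items = £0.54 + £2.27 + £0.86 + £0.28 = £3.95

£3.95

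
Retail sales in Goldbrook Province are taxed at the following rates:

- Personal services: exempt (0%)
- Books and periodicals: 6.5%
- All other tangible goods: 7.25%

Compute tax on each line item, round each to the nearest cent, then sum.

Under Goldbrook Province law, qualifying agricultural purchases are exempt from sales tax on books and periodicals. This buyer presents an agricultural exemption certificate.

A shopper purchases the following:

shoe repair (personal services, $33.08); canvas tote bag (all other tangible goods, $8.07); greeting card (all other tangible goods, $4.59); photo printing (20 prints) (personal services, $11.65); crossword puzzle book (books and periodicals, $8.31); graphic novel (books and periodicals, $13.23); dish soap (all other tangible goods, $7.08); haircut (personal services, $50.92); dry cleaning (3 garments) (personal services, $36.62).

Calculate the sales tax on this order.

Shoe repair $33.08: personal services → 0% → $0.00
Canvas tote bag $8.07: all other tangible goods → 7.25% → $0.59
Greeting card $4.59: all other tangible goods → 7.25% → $0.33
Photo printing (20 prints) $11.65: personal services → 0% → $0.00
Crossword puzzle book $8.31: books and periodicals, buyer-exempt → 0% → $0.00
Graphic novel $13.23: books and periodicals, buyer-exempt → 0% → $0.00
Dish soap $7.08: all other tangible goods → 7.25% → $0.51
Haircut $50.92: personal services → 0% → $0.00
Dry cleaning (3 garments) $36.62: personal services → 0% → $0.00
Total tax = $0.59 + $0.33 + $0.51 = $1.43

$1.43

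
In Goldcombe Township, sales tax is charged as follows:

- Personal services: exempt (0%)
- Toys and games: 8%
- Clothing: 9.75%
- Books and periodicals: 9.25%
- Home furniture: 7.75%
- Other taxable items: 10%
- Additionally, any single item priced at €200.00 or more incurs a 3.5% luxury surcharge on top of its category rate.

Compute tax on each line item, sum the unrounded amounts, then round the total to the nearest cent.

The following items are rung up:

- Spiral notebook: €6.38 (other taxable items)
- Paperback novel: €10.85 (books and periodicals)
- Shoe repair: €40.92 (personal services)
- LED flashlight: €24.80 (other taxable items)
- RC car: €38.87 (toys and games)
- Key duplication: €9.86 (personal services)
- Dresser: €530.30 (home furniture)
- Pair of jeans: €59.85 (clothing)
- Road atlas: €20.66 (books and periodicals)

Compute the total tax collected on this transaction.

€74.64

Spiral notebook €6.38: other taxable items → 10% → €0.638
Paperback novel €10.85: books and periodicals → 9.25% → €1.003625
Shoe repair €40.92: personal services → 0% → €0.00
LED flashlight €24.80: other taxable items → 10% → €2.48
RC car €38.87: toys and games → 8% → €3.1096
Key duplication €9.86: personal services → 0% → €0.00
Dresser €530.30: home furniture → 7.75% + 3.5% surcharge = 11.25% → €59.65875
Pair of jeans €59.85: clothing → 9.75% → €5.835375
Road atlas €20.66: books and periodicals → 9.25% → €1.91105
Unrounded tax sum = €74.6364 → €74.64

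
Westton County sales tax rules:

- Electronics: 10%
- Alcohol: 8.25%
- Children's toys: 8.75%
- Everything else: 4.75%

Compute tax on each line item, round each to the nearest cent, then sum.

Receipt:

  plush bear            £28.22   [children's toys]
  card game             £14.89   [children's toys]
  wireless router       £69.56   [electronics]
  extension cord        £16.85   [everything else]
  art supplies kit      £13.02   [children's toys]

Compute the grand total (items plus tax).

£155.21

Plush bear £28.22: children's toys → 8.75% → £2.47
Card game £14.89: children's toys → 8.75% → £1.30
Wireless router £69.56: electronics → 10% → £6.96
Extension cord £16.85: everything else → 4.75% → £0.80
Art supplies kit £13.02: children's toys → 8.75% → £1.14
Subtotal = £142.54; tax = £12.67; total due = £155.21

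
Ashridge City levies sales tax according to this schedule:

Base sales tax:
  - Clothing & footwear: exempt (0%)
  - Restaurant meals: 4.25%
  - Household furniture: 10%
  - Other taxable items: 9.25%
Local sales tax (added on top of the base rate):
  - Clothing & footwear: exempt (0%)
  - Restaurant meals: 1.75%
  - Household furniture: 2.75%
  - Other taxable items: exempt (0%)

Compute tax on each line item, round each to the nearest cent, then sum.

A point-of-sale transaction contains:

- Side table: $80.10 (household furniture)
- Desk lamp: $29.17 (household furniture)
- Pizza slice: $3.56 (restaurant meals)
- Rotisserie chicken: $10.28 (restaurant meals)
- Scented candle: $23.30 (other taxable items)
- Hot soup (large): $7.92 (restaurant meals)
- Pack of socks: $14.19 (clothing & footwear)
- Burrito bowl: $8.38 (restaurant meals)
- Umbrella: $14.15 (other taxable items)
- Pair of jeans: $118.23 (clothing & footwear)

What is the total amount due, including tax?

Side table $80.10: household furniture → 10% + 2.75% local = 12.75% → $10.21
Desk lamp $29.17: household furniture → 10% + 2.75% local = 12.75% → $3.72
Pizza slice $3.56: restaurant meals → 4.25% + 1.75% local = 6% → $0.21
Rotisserie chicken $10.28: restaurant meals → 4.25% + 1.75% local = 6% → $0.62
Scented candle $23.30: other taxable items → 9.25% + 0% local = 9.25% → $2.16
Hot soup (large) $7.92: restaurant meals → 4.25% + 1.75% local = 6% → $0.48
Pack of socks $14.19: clothing & footwear → 0% + 0% local = 0% → $0.00
Burrito bowl $8.38: restaurant meals → 4.25% + 1.75% local = 6% → $0.50
Umbrella $14.15: other taxable items → 9.25% + 0% local = 9.25% → $1.31
Pair of jeans $118.23: clothing & footwear → 0% + 0% local = 0% → $0.00
Subtotal = $309.28; tax = $19.21; total due = $328.49

$328.49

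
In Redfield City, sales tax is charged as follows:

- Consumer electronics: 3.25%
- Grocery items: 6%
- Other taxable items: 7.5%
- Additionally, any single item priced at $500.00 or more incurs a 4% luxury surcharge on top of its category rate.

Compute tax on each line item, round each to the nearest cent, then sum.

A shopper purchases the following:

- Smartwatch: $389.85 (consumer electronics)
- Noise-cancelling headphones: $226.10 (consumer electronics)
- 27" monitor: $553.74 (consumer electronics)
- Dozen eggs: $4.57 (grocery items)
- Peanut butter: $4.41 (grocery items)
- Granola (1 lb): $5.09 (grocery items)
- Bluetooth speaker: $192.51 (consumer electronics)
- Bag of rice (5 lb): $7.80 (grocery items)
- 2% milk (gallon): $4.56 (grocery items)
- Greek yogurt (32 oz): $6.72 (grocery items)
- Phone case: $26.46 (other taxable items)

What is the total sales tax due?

Smartwatch $389.85: consumer electronics → 3.25% → $12.67
Noise-cancelling headphones $226.10: consumer electronics → 3.25% → $7.35
27" monitor $553.74: consumer electronics → 3.25% + 4% surcharge = 7.25% → $40.15
Dozen eggs $4.57: grocery items → 6% → $0.27
Peanut butter $4.41: grocery items → 6% → $0.26
Granola (1 lb) $5.09: grocery items → 6% → $0.31
Bluetooth speaker $192.51: consumer electronics → 3.25% → $6.26
Bag of rice (5 lb) $7.80: grocery items → 6% → $0.47
2% milk (gallon) $4.56: grocery items → 6% → $0.27
Greek yogurt (32 oz) $6.72: grocery items → 6% → $0.40
Phone case $26.46: other taxable items → 7.5% → $1.98
Total tax = $12.67 + $7.35 + $40.15 + $0.27 + $0.26 + $0.31 + $6.26 + $0.47 + $0.27 + $0.40 + $1.98 = $70.39

$70.39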